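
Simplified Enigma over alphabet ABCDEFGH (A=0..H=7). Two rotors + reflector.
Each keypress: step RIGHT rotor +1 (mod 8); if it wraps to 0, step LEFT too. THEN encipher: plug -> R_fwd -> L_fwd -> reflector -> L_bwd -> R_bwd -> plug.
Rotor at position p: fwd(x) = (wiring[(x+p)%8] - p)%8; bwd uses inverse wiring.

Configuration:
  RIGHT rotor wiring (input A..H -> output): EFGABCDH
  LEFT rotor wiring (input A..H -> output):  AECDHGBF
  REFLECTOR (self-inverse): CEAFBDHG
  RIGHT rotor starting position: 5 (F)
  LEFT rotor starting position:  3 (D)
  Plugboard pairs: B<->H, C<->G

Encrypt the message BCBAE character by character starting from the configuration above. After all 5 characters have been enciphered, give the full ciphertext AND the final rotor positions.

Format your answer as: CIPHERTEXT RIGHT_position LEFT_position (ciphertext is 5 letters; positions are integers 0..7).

Char 1 ('B'): step: R->6, L=3; B->plug->H->R->E->L->C->refl->A->L'->A->R'->E->plug->E
Char 2 ('C'): step: R->7, L=3; C->plug->G->R->D->L->G->refl->H->L'->H->R'->D->plug->D
Char 3 ('B'): step: R->0, L->4 (L advanced); B->plug->H->R->H->L->H->refl->G->L'->G->R'->C->plug->G
Char 4 ('A'): step: R->1, L=4; A->plug->A->R->E->L->E->refl->B->L'->D->R'->H->plug->B
Char 5 ('E'): step: R->2, L=4; E->plug->E->R->B->L->C->refl->A->L'->F->R'->F->plug->F
Final: ciphertext=EDGBF, RIGHT=2, LEFT=4

Answer: EDGBF 2 4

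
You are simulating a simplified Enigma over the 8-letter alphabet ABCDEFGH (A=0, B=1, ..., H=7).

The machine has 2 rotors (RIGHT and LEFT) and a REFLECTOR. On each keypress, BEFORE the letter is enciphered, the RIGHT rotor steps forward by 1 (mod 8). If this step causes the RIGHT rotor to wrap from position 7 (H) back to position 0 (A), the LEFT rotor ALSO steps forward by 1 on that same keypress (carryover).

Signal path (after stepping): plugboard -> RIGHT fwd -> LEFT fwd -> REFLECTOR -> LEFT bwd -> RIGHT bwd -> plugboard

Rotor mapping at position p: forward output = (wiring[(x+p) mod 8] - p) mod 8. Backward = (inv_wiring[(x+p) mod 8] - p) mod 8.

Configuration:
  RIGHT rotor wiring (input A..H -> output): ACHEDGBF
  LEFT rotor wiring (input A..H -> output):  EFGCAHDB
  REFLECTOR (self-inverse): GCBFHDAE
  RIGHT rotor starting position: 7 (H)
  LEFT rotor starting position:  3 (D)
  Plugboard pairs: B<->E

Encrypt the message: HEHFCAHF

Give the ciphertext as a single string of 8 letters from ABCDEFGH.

Answer: FBEDFDCG

Derivation:
Char 1 ('H'): step: R->0, L->4 (L advanced); H->plug->H->R->F->L->B->refl->C->L'->G->R'->F->plug->F
Char 2 ('E'): step: R->1, L=4; E->plug->B->R->G->L->C->refl->B->L'->F->R'->E->plug->B
Char 3 ('H'): step: R->2, L=4; H->plug->H->R->A->L->E->refl->H->L'->C->R'->B->plug->E
Char 4 ('F'): step: R->3, L=4; F->plug->F->R->F->L->B->refl->C->L'->G->R'->D->plug->D
Char 5 ('C'): step: R->4, L=4; C->plug->C->R->F->L->B->refl->C->L'->G->R'->F->plug->F
Char 6 ('A'): step: R->5, L=4; A->plug->A->R->B->L->D->refl->F->L'->D->R'->D->plug->D
Char 7 ('H'): step: R->6, L=4; H->plug->H->R->A->L->E->refl->H->L'->C->R'->C->plug->C
Char 8 ('F'): step: R->7, L=4; F->plug->F->R->E->L->A->refl->G->L'->H->R'->G->plug->G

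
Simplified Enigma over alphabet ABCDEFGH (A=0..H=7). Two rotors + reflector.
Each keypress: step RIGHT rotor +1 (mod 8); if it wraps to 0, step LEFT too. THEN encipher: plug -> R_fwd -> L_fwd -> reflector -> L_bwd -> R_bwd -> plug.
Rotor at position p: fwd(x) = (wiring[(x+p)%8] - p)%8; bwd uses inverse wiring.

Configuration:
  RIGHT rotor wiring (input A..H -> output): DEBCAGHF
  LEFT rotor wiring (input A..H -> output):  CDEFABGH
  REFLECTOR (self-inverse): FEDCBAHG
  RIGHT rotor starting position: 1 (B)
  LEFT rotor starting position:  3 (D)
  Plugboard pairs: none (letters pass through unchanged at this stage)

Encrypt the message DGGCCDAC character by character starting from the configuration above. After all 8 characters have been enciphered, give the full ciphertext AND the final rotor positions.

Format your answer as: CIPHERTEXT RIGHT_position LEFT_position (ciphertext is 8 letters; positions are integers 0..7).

Answer: AHBHGCDF 1 4

Derivation:
Char 1 ('D'): step: R->2, L=3; D->plug->D->R->E->L->E->refl->B->L'->H->R'->A->plug->A
Char 2 ('G'): step: R->3, L=3; G->plug->G->R->B->L->F->refl->A->L'->G->R'->H->plug->H
Char 3 ('G'): step: R->4, L=3; G->plug->G->R->F->L->H->refl->G->L'->C->R'->B->plug->B
Char 4 ('C'): step: R->5, L=3; C->plug->C->R->A->L->C->refl->D->L'->D->R'->H->plug->H
Char 5 ('C'): step: R->6, L=3; C->plug->C->R->F->L->H->refl->G->L'->C->R'->G->plug->G
Char 6 ('D'): step: R->7, L=3; D->plug->D->R->C->L->G->refl->H->L'->F->R'->C->plug->C
Char 7 ('A'): step: R->0, L->4 (L advanced); A->plug->A->R->D->L->D->refl->C->L'->C->R'->D->plug->D
Char 8 ('C'): step: R->1, L=4; C->plug->C->R->B->L->F->refl->A->L'->G->R'->F->plug->F
Final: ciphertext=AHBHGCDF, RIGHT=1, LEFT=4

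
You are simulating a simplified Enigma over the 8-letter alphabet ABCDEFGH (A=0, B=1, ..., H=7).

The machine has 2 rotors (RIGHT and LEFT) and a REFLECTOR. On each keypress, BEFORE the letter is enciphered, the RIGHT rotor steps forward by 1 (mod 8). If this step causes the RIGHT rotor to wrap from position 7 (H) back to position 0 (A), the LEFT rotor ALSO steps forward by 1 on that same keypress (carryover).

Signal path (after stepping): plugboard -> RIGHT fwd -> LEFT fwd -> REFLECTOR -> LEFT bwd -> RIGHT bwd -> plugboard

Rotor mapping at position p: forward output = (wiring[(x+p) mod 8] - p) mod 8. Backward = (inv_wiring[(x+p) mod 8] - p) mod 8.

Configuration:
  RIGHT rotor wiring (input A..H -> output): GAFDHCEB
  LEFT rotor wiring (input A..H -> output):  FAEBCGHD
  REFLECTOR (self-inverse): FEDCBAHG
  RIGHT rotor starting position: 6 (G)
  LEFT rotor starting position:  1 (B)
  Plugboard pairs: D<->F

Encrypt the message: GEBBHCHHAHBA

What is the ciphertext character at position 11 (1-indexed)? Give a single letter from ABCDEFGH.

Char 1 ('G'): step: R->7, L=1; G->plug->G->R->D->L->B->refl->E->L'->H->R'->B->plug->B
Char 2 ('E'): step: R->0, L->2 (L advanced); E->plug->E->R->H->L->G->refl->H->L'->B->R'->H->plug->H
Char 3 ('B'): step: R->1, L=2; B->plug->B->R->E->L->F->refl->A->L'->C->R'->C->plug->C
Char 4 ('B'): step: R->2, L=2; B->plug->B->R->B->L->H->refl->G->L'->H->R'->F->plug->D
Char 5 ('H'): step: R->3, L=2; H->plug->H->R->C->L->A->refl->F->L'->E->R'->B->plug->B
Char 6 ('C'): step: R->4, L=2; C->plug->C->R->A->L->C->refl->D->L'->G->R'->B->plug->B
Char 7 ('H'): step: R->5, L=2; H->plug->H->R->C->L->A->refl->F->L'->E->R'->C->plug->C
Char 8 ('H'): step: R->6, L=2; H->plug->H->R->E->L->F->refl->A->L'->C->R'->D->plug->F
Char 9 ('A'): step: R->7, L=2; A->plug->A->R->C->L->A->refl->F->L'->E->R'->E->plug->E
Char 10 ('H'): step: R->0, L->3 (L advanced); H->plug->H->R->B->L->H->refl->G->L'->A->R'->B->plug->B
Char 11 ('B'): step: R->1, L=3; B->plug->B->R->E->L->A->refl->F->L'->G->R'->D->plug->F

F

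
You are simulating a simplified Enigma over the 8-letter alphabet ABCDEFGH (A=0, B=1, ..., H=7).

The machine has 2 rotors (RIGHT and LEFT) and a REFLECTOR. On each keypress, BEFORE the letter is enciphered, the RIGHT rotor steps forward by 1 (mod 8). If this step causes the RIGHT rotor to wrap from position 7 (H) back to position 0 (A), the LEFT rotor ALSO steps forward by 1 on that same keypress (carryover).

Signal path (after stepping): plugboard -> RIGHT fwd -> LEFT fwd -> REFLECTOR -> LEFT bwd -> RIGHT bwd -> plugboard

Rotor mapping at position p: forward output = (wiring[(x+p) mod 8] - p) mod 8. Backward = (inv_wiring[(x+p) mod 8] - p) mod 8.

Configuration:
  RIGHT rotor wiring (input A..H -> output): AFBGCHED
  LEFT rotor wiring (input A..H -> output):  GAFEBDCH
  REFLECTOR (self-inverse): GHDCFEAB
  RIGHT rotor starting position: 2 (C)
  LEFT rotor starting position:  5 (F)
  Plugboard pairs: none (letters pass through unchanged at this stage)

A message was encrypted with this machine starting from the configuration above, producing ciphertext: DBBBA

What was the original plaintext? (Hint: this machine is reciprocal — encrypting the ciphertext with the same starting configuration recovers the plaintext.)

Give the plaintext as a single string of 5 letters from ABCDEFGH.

Answer: BAGFD

Derivation:
Char 1 ('D'): step: R->3, L=5; D->plug->D->R->B->L->F->refl->E->L'->H->R'->B->plug->B
Char 2 ('B'): step: R->4, L=5; B->plug->B->R->D->L->B->refl->H->L'->G->R'->A->plug->A
Char 3 ('B'): step: R->5, L=5; B->plug->B->R->H->L->E->refl->F->L'->B->R'->G->plug->G
Char 4 ('B'): step: R->6, L=5; B->plug->B->R->F->L->A->refl->G->L'->A->R'->F->plug->F
Char 5 ('A'): step: R->7, L=5; A->plug->A->R->E->L->D->refl->C->L'->C->R'->D->plug->D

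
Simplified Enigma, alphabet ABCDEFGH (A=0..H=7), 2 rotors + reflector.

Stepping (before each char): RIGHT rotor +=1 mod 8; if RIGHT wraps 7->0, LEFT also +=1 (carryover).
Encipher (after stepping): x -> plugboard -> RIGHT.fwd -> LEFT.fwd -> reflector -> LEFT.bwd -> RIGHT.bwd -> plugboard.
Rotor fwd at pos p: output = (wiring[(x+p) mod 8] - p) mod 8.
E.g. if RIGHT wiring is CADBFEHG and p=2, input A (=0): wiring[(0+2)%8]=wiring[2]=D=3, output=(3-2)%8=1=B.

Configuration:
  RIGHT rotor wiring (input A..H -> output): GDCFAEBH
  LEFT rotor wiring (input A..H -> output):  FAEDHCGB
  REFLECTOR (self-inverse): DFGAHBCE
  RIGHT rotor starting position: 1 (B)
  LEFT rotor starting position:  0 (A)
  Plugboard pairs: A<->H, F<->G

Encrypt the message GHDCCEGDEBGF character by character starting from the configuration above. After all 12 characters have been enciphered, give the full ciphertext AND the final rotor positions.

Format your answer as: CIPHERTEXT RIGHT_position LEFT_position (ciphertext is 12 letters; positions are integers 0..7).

Answer: CEABGFDGHEBH 5 1

Derivation:
Char 1 ('G'): step: R->2, L=0; G->plug->F->R->F->L->C->refl->G->L'->G->R'->C->plug->C
Char 2 ('H'): step: R->3, L=0; H->plug->A->R->C->L->E->refl->H->L'->E->R'->E->plug->E
Char 3 ('D'): step: R->4, L=0; D->plug->D->R->D->L->D->refl->A->L'->B->R'->H->plug->A
Char 4 ('C'): step: R->5, L=0; C->plug->C->R->C->L->E->refl->H->L'->E->R'->B->plug->B
Char 5 ('C'): step: R->6, L=0; C->plug->C->R->A->L->F->refl->B->L'->H->R'->F->plug->G
Char 6 ('E'): step: R->7, L=0; E->plug->E->R->G->L->G->refl->C->L'->F->R'->G->plug->F
Char 7 ('G'): step: R->0, L->1 (L advanced); G->plug->F->R->E->L->B->refl->F->L'->F->R'->D->plug->D
Char 8 ('D'): step: R->1, L=1; D->plug->D->R->H->L->E->refl->H->L'->A->R'->F->plug->G
Char 9 ('E'): step: R->2, L=1; E->plug->E->R->H->L->E->refl->H->L'->A->R'->A->plug->H
Char 10 ('B'): step: R->3, L=1; B->plug->B->R->F->L->F->refl->B->L'->E->R'->E->plug->E
Char 11 ('G'): step: R->4, L=1; G->plug->F->R->H->L->E->refl->H->L'->A->R'->B->plug->B
Char 12 ('F'): step: R->5, L=1; F->plug->G->R->A->L->H->refl->E->L'->H->R'->A->plug->H
Final: ciphertext=CEABGFDGHEBH, RIGHT=5, LEFT=1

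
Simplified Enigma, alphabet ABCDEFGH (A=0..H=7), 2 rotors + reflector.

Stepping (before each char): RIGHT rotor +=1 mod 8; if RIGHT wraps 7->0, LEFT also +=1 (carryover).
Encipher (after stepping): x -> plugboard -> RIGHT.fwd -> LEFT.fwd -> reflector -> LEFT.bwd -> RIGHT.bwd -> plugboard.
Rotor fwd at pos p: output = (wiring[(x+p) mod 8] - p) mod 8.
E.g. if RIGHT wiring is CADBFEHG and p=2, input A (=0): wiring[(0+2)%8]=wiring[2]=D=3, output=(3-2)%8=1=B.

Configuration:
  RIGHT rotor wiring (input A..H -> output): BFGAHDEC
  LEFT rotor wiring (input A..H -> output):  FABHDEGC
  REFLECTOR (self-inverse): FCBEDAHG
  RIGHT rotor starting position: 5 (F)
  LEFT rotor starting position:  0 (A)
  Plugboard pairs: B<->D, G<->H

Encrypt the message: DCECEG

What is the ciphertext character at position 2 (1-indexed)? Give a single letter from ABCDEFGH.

Char 1 ('D'): step: R->6, L=0; D->plug->B->R->E->L->D->refl->E->L'->F->R'->H->plug->G
Char 2 ('C'): step: R->7, L=0; C->plug->C->R->G->L->G->refl->H->L'->D->R'->A->plug->A

A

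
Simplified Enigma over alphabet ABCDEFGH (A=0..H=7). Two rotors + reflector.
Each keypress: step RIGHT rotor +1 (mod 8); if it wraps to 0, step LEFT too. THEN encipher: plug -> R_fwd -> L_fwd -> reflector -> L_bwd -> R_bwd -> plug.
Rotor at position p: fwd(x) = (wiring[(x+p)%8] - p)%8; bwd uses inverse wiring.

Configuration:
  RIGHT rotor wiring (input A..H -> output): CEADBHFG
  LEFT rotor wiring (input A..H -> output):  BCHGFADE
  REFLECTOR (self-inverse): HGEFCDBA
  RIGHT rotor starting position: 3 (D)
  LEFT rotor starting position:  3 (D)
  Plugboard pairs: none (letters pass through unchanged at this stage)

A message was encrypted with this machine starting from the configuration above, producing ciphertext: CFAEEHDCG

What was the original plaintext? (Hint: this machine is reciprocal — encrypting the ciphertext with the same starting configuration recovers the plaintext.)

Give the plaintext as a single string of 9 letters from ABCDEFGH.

Answer: HGHCFBGBE

Derivation:
Char 1 ('C'): step: R->4, L=3; C->plug->C->R->B->L->C->refl->E->L'->H->R'->H->plug->H
Char 2 ('F'): step: R->5, L=3; F->plug->F->R->D->L->A->refl->H->L'->G->R'->G->plug->G
Char 3 ('A'): step: R->6, L=3; A->plug->A->R->H->L->E->refl->C->L'->B->R'->H->plug->H
Char 4 ('E'): step: R->7, L=3; E->plug->E->R->E->L->B->refl->G->L'->F->R'->C->plug->C
Char 5 ('E'): step: R->0, L->4 (L advanced); E->plug->E->R->B->L->E->refl->C->L'->H->R'->F->plug->F
Char 6 ('H'): step: R->1, L=4; H->plug->H->R->B->L->E->refl->C->L'->H->R'->B->plug->B
Char 7 ('D'): step: R->2, L=4; D->plug->D->R->F->L->G->refl->B->L'->A->R'->G->plug->G
Char 8 ('C'): step: R->3, L=4; C->plug->C->R->E->L->F->refl->D->L'->G->R'->B->plug->B
Char 9 ('G'): step: R->4, L=4; G->plug->G->R->E->L->F->refl->D->L'->G->R'->E->plug->E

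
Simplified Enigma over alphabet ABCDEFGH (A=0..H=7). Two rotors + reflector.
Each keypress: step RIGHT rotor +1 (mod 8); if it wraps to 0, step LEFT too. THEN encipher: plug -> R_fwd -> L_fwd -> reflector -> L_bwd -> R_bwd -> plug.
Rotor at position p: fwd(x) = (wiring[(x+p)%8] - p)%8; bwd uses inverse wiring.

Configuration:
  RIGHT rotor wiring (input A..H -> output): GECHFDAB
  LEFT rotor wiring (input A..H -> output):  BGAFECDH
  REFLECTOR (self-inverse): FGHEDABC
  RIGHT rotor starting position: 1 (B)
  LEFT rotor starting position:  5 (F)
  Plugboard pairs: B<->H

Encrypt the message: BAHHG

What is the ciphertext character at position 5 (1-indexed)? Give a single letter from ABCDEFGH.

Char 1 ('B'): step: R->2, L=5; B->plug->H->R->C->L->C->refl->H->L'->H->R'->F->plug->F
Char 2 ('A'): step: R->3, L=5; A->plug->A->R->E->L->B->refl->G->L'->B->R'->G->plug->G
Char 3 ('H'): step: R->4, L=5; H->plug->B->R->H->L->H->refl->C->L'->C->R'->E->plug->E
Char 4 ('H'): step: R->5, L=5; H->plug->B->R->D->L->E->refl->D->L'->F->R'->F->plug->F
Char 5 ('G'): step: R->6, L=5; G->plug->G->R->H->L->H->refl->C->L'->C->R'->A->plug->A

A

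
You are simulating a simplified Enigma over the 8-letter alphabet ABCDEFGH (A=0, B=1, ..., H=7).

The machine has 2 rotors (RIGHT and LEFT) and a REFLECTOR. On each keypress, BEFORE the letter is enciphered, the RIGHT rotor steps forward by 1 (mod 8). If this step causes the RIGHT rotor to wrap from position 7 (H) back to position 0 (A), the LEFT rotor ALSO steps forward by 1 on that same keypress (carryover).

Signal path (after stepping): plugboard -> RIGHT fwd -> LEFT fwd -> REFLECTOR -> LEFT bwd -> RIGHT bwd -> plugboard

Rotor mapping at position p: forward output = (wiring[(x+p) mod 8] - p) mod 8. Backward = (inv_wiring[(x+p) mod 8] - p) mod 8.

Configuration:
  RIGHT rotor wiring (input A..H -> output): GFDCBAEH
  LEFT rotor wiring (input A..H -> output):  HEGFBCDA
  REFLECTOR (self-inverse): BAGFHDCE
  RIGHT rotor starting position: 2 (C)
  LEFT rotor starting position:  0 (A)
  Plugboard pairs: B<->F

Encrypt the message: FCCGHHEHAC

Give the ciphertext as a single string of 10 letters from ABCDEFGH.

Answer: BBGABFHGCB

Derivation:
Char 1 ('F'): step: R->3, L=0; F->plug->B->R->G->L->D->refl->F->L'->D->R'->F->plug->B
Char 2 ('C'): step: R->4, L=0; C->plug->C->R->A->L->H->refl->E->L'->B->R'->F->plug->B
Char 3 ('C'): step: R->5, L=0; C->plug->C->R->C->L->G->refl->C->L'->F->R'->G->plug->G
Char 4 ('G'): step: R->6, L=0; G->plug->G->R->D->L->F->refl->D->L'->G->R'->A->plug->A
Char 5 ('H'): step: R->7, L=0; H->plug->H->R->F->L->C->refl->G->L'->C->R'->F->plug->B
Char 6 ('H'): step: R->0, L->1 (L advanced); H->plug->H->R->H->L->G->refl->C->L'->F->R'->B->plug->F
Char 7 ('E'): step: R->1, L=1; E->plug->E->R->H->L->G->refl->C->L'->F->R'->H->plug->H
Char 8 ('H'): step: R->2, L=1; H->plug->H->R->D->L->A->refl->B->L'->E->R'->G->plug->G
Char 9 ('A'): step: R->3, L=1; A->plug->A->R->H->L->G->refl->C->L'->F->R'->C->plug->C
Char 10 ('C'): step: R->4, L=1; C->plug->C->R->A->L->D->refl->F->L'->B->R'->F->plug->B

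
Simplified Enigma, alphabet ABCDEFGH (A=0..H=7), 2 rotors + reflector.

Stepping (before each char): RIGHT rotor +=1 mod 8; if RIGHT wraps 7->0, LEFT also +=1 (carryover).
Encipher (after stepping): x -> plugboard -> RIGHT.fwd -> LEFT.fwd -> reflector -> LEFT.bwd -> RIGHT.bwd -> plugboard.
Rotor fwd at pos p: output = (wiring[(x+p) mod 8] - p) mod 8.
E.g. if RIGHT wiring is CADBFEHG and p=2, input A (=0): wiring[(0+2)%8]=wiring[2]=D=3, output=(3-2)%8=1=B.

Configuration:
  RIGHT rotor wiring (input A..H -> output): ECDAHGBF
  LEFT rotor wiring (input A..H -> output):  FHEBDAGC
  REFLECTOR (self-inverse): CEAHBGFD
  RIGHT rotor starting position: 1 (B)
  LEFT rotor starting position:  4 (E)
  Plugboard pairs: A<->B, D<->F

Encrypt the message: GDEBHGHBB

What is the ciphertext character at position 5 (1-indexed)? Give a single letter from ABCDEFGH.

Char 1 ('G'): step: R->2, L=4; G->plug->G->R->C->L->C->refl->A->L'->G->R'->B->plug->A
Char 2 ('D'): step: R->3, L=4; D->plug->F->R->B->L->E->refl->B->L'->E->R'->B->plug->A
Char 3 ('E'): step: R->4, L=4; E->plug->E->R->A->L->H->refl->D->L'->F->R'->C->plug->C
Char 4 ('B'): step: R->5, L=4; B->plug->A->R->B->L->E->refl->B->L'->E->R'->B->plug->A
Char 5 ('H'): step: R->6, L=4; H->plug->H->R->A->L->H->refl->D->L'->F->R'->E->plug->E

E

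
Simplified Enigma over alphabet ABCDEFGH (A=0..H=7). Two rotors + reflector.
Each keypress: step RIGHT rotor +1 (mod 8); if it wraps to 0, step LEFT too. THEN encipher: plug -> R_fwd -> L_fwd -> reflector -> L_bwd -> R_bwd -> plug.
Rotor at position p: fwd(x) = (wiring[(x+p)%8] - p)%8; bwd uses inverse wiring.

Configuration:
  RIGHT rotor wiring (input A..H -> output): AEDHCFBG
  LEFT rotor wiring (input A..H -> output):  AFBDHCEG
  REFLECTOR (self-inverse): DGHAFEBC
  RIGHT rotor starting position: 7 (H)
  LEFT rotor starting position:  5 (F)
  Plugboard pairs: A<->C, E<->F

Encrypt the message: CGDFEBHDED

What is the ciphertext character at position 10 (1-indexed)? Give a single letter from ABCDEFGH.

Char 1 ('C'): step: R->0, L->6 (L advanced); C->plug->A->R->A->L->G->refl->B->L'->G->R'->H->plug->H
Char 2 ('G'): step: R->1, L=6; G->plug->G->R->F->L->F->refl->E->L'->H->R'->H->plug->H
Char 3 ('D'): step: R->2, L=6; D->plug->D->R->D->L->H->refl->C->L'->C->R'->H->plug->H
Char 4 ('F'): step: R->3, L=6; F->plug->E->R->D->L->H->refl->C->L'->C->R'->C->plug->A
Char 5 ('E'): step: R->4, L=6; E->plug->F->R->A->L->G->refl->B->L'->G->R'->A->plug->C
Char 6 ('B'): step: R->5, L=6; B->plug->B->R->E->L->D->refl->A->L'->B->R'->C->plug->A
Char 7 ('H'): step: R->6, L=6; H->plug->H->R->H->L->E->refl->F->L'->F->R'->E->plug->F
Char 8 ('D'): step: R->7, L=6; D->plug->D->R->E->L->D->refl->A->L'->B->R'->B->plug->B
Char 9 ('E'): step: R->0, L->7 (L advanced); E->plug->F->R->F->L->A->refl->D->L'->G->R'->H->plug->H
Char 10 ('D'): step: R->1, L=7; D->plug->D->R->B->L->B->refl->G->L'->C->R'->B->plug->B

B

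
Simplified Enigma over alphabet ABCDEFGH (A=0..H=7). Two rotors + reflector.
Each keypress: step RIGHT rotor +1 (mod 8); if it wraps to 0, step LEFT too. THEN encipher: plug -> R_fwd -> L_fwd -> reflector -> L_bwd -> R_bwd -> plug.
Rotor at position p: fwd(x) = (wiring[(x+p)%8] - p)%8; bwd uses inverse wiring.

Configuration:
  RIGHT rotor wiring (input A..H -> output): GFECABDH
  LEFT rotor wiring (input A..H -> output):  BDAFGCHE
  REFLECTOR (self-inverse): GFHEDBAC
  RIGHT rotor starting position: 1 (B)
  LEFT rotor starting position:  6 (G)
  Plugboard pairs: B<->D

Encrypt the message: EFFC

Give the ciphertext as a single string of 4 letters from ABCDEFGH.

Answer: CBHF

Derivation:
Char 1 ('E'): step: R->2, L=6; E->plug->E->R->B->L->G->refl->A->L'->G->R'->C->plug->C
Char 2 ('F'): step: R->3, L=6; F->plug->F->R->D->L->F->refl->B->L'->A->R'->D->plug->B
Char 3 ('F'): step: R->4, L=6; F->plug->F->R->B->L->G->refl->A->L'->G->R'->H->plug->H
Char 4 ('C'): step: R->5, L=6; C->plug->C->R->C->L->D->refl->E->L'->H->R'->F->plug->F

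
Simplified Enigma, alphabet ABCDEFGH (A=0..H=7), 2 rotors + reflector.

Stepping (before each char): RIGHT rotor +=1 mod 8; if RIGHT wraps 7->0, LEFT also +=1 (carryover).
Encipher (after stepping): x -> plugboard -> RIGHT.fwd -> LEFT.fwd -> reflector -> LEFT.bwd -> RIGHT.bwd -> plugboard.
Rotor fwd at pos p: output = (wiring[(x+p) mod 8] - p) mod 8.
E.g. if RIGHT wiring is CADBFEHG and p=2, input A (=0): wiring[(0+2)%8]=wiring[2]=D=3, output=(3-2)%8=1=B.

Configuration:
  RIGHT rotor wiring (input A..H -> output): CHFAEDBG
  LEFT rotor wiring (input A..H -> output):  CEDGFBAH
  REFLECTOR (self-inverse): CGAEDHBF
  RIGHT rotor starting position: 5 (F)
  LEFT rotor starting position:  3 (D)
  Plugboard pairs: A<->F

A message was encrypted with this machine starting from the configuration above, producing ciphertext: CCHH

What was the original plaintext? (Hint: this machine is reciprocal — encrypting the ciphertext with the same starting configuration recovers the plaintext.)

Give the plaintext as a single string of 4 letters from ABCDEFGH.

Answer: BGGF

Derivation:
Char 1 ('C'): step: R->6, L=3; C->plug->C->R->E->L->E->refl->D->L'->A->R'->B->plug->B
Char 2 ('C'): step: R->7, L=3; C->plug->C->R->A->L->D->refl->E->L'->E->R'->G->plug->G
Char 3 ('H'): step: R->0, L->4 (L advanced); H->plug->H->R->G->L->H->refl->F->L'->B->R'->G->plug->G
Char 4 ('H'): step: R->1, L=4; H->plug->H->R->B->L->F->refl->H->L'->G->R'->A->plug->F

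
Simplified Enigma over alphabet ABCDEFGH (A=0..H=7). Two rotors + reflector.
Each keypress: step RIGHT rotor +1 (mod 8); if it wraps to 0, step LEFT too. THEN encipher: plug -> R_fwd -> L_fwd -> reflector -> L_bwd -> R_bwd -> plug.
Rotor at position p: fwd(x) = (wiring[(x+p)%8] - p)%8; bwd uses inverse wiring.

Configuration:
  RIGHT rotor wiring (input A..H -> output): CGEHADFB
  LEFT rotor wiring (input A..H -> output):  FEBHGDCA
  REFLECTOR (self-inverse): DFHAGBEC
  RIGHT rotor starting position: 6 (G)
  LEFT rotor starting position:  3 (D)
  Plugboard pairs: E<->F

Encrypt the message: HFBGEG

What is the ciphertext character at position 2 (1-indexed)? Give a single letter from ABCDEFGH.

Char 1 ('H'): step: R->7, L=3; H->plug->H->R->G->L->B->refl->F->L'->E->R'->G->plug->G
Char 2 ('F'): step: R->0, L->4 (L advanced); F->plug->E->R->A->L->C->refl->H->L'->B->R'->H->plug->H

H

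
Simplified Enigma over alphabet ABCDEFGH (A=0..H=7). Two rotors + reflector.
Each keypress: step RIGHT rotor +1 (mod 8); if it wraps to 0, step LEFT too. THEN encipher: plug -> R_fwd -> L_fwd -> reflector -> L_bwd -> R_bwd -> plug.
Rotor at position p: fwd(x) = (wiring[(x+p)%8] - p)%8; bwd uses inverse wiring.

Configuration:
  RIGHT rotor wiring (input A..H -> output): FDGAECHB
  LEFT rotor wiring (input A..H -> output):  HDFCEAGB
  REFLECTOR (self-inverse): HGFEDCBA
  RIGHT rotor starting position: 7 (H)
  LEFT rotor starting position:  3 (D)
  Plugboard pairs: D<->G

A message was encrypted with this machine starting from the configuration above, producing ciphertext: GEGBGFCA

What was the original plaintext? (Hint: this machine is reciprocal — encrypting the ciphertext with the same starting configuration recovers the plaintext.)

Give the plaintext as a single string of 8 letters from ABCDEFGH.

Char 1 ('G'): step: R->0, L->4 (L advanced); G->plug->D->R->A->L->A->refl->H->L'->F->R'->A->plug->A
Char 2 ('E'): step: R->1, L=4; E->plug->E->R->B->L->E->refl->D->L'->E->R'->H->plug->H
Char 3 ('G'): step: R->2, L=4; G->plug->D->R->A->L->A->refl->H->L'->F->R'->E->plug->E
Char 4 ('B'): step: R->3, L=4; B->plug->B->R->B->L->E->refl->D->L'->E->R'->D->plug->G
Char 5 ('G'): step: R->4, L=4; G->plug->D->R->F->L->H->refl->A->L'->A->R'->A->plug->A
Char 6 ('F'): step: R->5, L=4; F->plug->F->R->B->L->E->refl->D->L'->E->R'->C->plug->C
Char 7 ('C'): step: R->6, L=4; C->plug->C->R->H->L->G->refl->B->L'->G->R'->G->plug->D
Char 8 ('A'): step: R->7, L=4; A->plug->A->R->C->L->C->refl->F->L'->D->R'->G->plug->D

Answer: AHEGACDD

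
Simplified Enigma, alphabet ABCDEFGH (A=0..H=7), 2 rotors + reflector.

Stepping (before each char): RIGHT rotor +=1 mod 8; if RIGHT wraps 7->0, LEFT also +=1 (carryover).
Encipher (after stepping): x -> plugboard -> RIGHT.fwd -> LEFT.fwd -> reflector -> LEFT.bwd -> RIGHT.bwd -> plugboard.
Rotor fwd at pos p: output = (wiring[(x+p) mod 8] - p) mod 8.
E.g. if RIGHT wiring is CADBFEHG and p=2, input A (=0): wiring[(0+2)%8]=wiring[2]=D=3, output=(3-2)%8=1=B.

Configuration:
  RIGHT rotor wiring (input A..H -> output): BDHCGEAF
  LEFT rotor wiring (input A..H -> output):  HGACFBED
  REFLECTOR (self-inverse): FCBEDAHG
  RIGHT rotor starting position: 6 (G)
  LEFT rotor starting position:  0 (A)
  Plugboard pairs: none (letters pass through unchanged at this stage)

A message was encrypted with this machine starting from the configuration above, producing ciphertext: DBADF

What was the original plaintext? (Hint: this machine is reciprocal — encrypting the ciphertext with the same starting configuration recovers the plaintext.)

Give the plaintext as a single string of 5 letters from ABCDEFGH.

Char 1 ('D'): step: R->7, L=0; D->plug->D->R->A->L->H->refl->G->L'->B->R'->H->plug->H
Char 2 ('B'): step: R->0, L->1 (L advanced); B->plug->B->R->D->L->E->refl->D->L'->F->R'->H->plug->H
Char 3 ('A'): step: R->1, L=1; A->plug->A->R->C->L->B->refl->C->L'->G->R'->B->plug->B
Char 4 ('D'): step: R->2, L=1; D->plug->D->R->C->L->B->refl->C->L'->G->R'->E->plug->E
Char 5 ('F'): step: R->3, L=1; F->plug->F->R->G->L->C->refl->B->L'->C->R'->E->plug->E

Answer: HHBEE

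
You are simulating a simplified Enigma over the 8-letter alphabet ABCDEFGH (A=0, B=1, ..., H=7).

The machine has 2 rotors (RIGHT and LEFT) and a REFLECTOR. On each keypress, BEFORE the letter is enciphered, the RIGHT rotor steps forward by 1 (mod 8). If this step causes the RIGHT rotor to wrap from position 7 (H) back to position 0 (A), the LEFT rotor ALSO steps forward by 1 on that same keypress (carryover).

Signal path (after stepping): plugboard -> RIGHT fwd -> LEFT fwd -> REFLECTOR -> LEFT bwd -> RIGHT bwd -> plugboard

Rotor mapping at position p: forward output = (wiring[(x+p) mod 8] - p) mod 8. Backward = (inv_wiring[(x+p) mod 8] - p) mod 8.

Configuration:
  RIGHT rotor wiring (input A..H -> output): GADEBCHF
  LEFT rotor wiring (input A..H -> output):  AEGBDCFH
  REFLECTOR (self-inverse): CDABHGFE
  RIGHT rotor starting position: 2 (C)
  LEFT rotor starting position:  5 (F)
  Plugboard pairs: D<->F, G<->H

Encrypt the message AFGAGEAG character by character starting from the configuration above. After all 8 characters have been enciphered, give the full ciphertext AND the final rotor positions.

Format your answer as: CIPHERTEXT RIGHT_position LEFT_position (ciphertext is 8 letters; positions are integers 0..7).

Answer: EEDFBGFD 2 6

Derivation:
Char 1 ('A'): step: R->3, L=5; A->plug->A->R->B->L->A->refl->C->L'->C->R'->E->plug->E
Char 2 ('F'): step: R->4, L=5; F->plug->D->R->B->L->A->refl->C->L'->C->R'->E->plug->E
Char 3 ('G'): step: R->5, L=5; G->plug->H->R->E->L->H->refl->E->L'->G->R'->F->plug->D
Char 4 ('A'): step: R->6, L=5; A->plug->A->R->B->L->A->refl->C->L'->C->R'->D->plug->F
Char 5 ('G'): step: R->7, L=5; G->plug->H->R->A->L->F->refl->G->L'->H->R'->B->plug->B
Char 6 ('E'): step: R->0, L->6 (L advanced); E->plug->E->R->B->L->B->refl->D->L'->F->R'->H->plug->G
Char 7 ('A'): step: R->1, L=6; A->plug->A->R->H->L->E->refl->H->L'->A->R'->D->plug->F
Char 8 ('G'): step: R->2, L=6; G->plug->H->R->G->L->F->refl->G->L'->D->R'->F->plug->D
Final: ciphertext=EEDFBGFD, RIGHT=2, LEFT=6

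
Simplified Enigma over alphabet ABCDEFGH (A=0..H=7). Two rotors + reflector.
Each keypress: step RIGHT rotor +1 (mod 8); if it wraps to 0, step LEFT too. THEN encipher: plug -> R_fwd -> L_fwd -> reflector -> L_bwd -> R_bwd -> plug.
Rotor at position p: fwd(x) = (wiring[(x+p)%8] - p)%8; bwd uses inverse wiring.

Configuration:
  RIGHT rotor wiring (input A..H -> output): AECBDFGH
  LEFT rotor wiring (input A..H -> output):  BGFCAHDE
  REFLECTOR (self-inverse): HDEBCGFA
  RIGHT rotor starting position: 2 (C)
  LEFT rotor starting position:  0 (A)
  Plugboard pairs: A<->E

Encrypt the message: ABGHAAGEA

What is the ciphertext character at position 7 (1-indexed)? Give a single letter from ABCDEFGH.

Char 1 ('A'): step: R->3, L=0; A->plug->E->R->E->L->A->refl->H->L'->F->R'->F->plug->F
Char 2 ('B'): step: R->4, L=0; B->plug->B->R->B->L->G->refl->F->L'->C->R'->C->plug->C
Char 3 ('G'): step: R->5, L=0; G->plug->G->R->E->L->A->refl->H->L'->F->R'->F->plug->F
Char 4 ('H'): step: R->6, L=0; H->plug->H->R->H->L->E->refl->C->L'->D->R'->F->plug->F
Char 5 ('A'): step: R->7, L=0; A->plug->E->R->C->L->F->refl->G->L'->B->R'->B->plug->B
Char 6 ('A'): step: R->0, L->1 (L advanced); A->plug->E->R->D->L->H->refl->A->L'->H->R'->H->plug->H
Char 7 ('G'): step: R->1, L=1; G->plug->G->R->G->L->D->refl->B->L'->C->R'->D->plug->D

D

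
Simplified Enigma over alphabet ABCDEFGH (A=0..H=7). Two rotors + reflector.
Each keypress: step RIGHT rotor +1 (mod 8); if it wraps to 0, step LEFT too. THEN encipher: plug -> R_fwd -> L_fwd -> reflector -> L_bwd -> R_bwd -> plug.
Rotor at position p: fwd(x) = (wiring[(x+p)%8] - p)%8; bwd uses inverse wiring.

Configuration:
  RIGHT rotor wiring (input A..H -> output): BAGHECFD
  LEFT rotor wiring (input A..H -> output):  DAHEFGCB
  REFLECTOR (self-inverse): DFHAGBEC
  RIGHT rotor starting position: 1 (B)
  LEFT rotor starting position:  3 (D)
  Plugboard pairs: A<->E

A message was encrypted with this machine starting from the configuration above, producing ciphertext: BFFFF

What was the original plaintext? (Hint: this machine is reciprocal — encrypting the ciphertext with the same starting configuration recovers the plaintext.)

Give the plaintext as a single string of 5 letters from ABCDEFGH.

Answer: CADAC

Derivation:
Char 1 ('B'): step: R->2, L=3; B->plug->B->R->F->L->A->refl->D->L'->C->R'->C->plug->C
Char 2 ('F'): step: R->3, L=3; F->plug->F->R->G->L->F->refl->B->L'->A->R'->E->plug->A
Char 3 ('F'): step: R->4, L=3; F->plug->F->R->E->L->G->refl->E->L'->H->R'->D->plug->D
Char 4 ('F'): step: R->5, L=3; F->plug->F->R->B->L->C->refl->H->L'->D->R'->E->plug->A
Char 5 ('F'): step: R->6, L=3; F->plug->F->R->B->L->C->refl->H->L'->D->R'->C->plug->C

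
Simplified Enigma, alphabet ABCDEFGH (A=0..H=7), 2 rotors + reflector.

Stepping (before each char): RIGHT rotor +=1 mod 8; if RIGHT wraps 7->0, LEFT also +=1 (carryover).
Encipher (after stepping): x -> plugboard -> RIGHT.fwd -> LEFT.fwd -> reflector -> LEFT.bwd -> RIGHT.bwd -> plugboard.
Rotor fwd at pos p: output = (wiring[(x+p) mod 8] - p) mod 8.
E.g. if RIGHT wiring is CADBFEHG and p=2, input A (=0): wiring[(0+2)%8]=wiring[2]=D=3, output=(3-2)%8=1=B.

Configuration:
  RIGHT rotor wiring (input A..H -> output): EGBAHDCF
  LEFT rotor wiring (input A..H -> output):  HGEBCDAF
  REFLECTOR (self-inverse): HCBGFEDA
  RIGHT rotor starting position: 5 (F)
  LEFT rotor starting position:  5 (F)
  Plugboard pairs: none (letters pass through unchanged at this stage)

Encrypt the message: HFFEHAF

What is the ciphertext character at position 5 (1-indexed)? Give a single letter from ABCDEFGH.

Char 1 ('H'): step: R->6, L=5; H->plug->H->R->F->L->H->refl->A->L'->C->R'->F->plug->F
Char 2 ('F'): step: R->7, L=5; F->plug->F->R->A->L->G->refl->D->L'->B->R'->E->plug->E
Char 3 ('F'): step: R->0, L->6 (L advanced); F->plug->F->R->D->L->A->refl->H->L'->B->R'->C->plug->C
Char 4 ('E'): step: R->1, L=6; E->plug->E->R->C->L->B->refl->C->L'->A->R'->B->plug->B
Char 5 ('H'): step: R->2, L=6; H->plug->H->R->E->L->G->refl->D->L'->F->R'->C->plug->C

C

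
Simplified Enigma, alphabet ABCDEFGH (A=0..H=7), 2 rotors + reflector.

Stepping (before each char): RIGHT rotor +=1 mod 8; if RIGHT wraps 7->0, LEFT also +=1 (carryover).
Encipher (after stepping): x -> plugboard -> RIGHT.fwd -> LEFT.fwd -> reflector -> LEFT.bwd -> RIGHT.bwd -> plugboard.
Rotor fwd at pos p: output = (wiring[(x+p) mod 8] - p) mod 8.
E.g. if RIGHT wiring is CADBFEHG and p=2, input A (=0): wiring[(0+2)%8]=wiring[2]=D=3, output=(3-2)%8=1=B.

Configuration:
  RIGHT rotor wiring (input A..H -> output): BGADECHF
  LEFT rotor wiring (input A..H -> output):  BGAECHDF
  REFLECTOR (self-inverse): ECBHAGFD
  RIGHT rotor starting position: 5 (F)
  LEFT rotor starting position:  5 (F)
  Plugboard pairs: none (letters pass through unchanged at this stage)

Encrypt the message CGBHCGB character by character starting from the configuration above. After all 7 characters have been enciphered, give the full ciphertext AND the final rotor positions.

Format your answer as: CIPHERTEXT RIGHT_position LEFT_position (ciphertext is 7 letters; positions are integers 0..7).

Answer: EBDABFC 4 6

Derivation:
Char 1 ('C'): step: R->6, L=5; C->plug->C->R->D->L->E->refl->A->L'->C->R'->E->plug->E
Char 2 ('G'): step: R->7, L=5; G->plug->G->R->D->L->E->refl->A->L'->C->R'->B->plug->B
Char 3 ('B'): step: R->0, L->6 (L advanced); B->plug->B->R->G->L->E->refl->A->L'->D->R'->D->plug->D
Char 4 ('H'): step: R->1, L=6; H->plug->H->R->A->L->F->refl->G->L'->F->R'->A->plug->A
Char 5 ('C'): step: R->2, L=6; C->plug->C->R->C->L->D->refl->H->L'->B->R'->B->plug->B
Char 6 ('G'): step: R->3, L=6; G->plug->G->R->D->L->A->refl->E->L'->G->R'->F->plug->F
Char 7 ('B'): step: R->4, L=6; B->plug->B->R->G->L->E->refl->A->L'->D->R'->C->plug->C
Final: ciphertext=EBDABFC, RIGHT=4, LEFT=6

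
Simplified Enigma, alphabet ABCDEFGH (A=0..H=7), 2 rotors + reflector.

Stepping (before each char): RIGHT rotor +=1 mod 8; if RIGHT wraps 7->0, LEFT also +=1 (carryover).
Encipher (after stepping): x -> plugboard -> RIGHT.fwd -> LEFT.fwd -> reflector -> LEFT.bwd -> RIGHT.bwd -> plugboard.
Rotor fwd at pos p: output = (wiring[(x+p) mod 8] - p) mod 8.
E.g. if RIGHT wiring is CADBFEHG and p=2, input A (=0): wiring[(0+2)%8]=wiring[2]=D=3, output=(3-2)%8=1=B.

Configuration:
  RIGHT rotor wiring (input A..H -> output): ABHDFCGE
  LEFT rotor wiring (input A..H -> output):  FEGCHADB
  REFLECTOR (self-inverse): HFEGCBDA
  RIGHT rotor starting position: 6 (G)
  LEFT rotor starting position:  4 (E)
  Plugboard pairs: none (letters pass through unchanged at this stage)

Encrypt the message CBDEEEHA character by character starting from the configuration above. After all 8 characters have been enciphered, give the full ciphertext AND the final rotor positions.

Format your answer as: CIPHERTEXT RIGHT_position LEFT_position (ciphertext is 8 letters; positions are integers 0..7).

Char 1 ('C'): step: R->7, L=4; C->plug->C->R->C->L->H->refl->A->L'->F->R'->A->plug->A
Char 2 ('B'): step: R->0, L->5 (L advanced); B->plug->B->R->B->L->G->refl->D->L'->A->R'->A->plug->A
Char 3 ('D'): step: R->1, L=5; D->plug->D->R->E->L->H->refl->A->L'->D->R'->G->plug->G
Char 4 ('E'): step: R->2, L=5; E->plug->E->R->E->L->H->refl->A->L'->D->R'->C->plug->C
Char 5 ('E'): step: R->3, L=5; E->plug->E->R->B->L->G->refl->D->L'->A->R'->A->plug->A
Char 6 ('E'): step: R->4, L=5; E->plug->E->R->E->L->H->refl->A->L'->D->R'->G->plug->G
Char 7 ('H'): step: R->5, L=5; H->plug->H->R->A->L->D->refl->G->L'->B->R'->B->plug->B
Char 8 ('A'): step: R->6, L=5; A->plug->A->R->A->L->D->refl->G->L'->B->R'->E->plug->E
Final: ciphertext=AAGCAGBE, RIGHT=6, LEFT=5

Answer: AAGCAGBE 6 5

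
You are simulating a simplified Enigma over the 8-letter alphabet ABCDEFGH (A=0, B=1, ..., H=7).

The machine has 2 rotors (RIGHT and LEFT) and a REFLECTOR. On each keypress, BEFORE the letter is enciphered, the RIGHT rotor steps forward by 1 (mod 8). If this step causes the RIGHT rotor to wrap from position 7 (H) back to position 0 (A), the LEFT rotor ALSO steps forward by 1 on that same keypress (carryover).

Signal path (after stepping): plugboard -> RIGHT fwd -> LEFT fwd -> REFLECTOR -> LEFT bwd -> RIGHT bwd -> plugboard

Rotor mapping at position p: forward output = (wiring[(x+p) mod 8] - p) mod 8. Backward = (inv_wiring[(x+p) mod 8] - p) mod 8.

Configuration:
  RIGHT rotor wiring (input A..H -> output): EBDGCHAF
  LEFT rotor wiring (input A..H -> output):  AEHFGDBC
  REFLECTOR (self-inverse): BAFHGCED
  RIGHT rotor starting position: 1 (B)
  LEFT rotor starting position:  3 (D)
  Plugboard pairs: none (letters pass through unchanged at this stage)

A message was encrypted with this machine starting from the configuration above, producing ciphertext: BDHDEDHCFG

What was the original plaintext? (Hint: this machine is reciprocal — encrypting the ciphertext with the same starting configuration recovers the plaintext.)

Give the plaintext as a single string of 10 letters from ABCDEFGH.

Char 1 ('B'): step: R->2, L=3; B->plug->B->R->E->L->H->refl->D->L'->B->R'->A->plug->A
Char 2 ('D'): step: R->3, L=3; D->plug->D->R->F->L->F->refl->C->L'->A->R'->H->plug->H
Char 3 ('H'): step: R->4, L=3; H->plug->H->R->C->L->A->refl->B->L'->G->R'->A->plug->A
Char 4 ('D'): step: R->5, L=3; D->plug->D->R->H->L->E->refl->G->L'->D->R'->B->plug->B
Char 5 ('E'): step: R->6, L=3; E->plug->E->R->F->L->F->refl->C->L'->A->R'->F->plug->F
Char 6 ('D'): step: R->7, L=3; D->plug->D->R->E->L->H->refl->D->L'->B->R'->H->plug->H
Char 7 ('H'): step: R->0, L->4 (L advanced); H->plug->H->R->F->L->A->refl->B->L'->H->R'->F->plug->F
Char 8 ('C'): step: R->1, L=4; C->plug->C->R->F->L->A->refl->B->L'->H->R'->F->plug->F
Char 9 ('F'): step: R->2, L=4; F->plug->F->R->D->L->G->refl->E->L'->E->R'->B->plug->B
Char 10 ('G'): step: R->3, L=4; G->plug->G->R->G->L->D->refl->H->L'->B->R'->F->plug->F

Answer: AHABFHFFBF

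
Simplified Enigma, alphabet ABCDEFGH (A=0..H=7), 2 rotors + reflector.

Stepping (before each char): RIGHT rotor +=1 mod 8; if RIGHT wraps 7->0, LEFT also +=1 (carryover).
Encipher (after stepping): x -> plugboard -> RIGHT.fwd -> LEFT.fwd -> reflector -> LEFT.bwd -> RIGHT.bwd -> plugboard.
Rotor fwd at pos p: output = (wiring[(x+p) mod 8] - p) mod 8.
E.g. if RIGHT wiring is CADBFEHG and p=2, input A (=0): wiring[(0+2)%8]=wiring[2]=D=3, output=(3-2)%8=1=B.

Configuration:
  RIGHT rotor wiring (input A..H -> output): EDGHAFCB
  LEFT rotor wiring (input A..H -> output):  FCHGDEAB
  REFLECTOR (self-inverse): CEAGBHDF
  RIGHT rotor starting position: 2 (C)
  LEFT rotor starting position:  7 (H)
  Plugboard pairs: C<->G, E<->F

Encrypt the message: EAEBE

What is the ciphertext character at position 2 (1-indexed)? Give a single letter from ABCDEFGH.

Char 1 ('E'): step: R->3, L=7; E->plug->F->R->B->L->G->refl->D->L'->C->R'->C->plug->G
Char 2 ('A'): step: R->4, L=7; A->plug->A->R->E->L->H->refl->F->L'->G->R'->C->plug->G

G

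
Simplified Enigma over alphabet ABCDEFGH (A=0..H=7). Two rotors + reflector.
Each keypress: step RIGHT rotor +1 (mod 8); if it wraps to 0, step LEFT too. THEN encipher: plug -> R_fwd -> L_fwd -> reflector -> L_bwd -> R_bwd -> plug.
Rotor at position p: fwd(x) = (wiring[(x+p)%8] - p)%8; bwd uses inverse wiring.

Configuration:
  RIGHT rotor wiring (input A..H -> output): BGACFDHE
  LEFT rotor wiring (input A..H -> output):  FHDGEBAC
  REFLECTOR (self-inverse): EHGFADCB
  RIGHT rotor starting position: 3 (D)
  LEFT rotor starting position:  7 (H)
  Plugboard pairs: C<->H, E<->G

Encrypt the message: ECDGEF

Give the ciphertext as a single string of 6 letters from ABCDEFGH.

Answer: BECBFD

Derivation:
Char 1 ('E'): step: R->4, L=7; E->plug->G->R->E->L->H->refl->B->L'->H->R'->B->plug->B
Char 2 ('C'): step: R->5, L=7; C->plug->H->R->A->L->D->refl->F->L'->F->R'->G->plug->E
Char 3 ('D'): step: R->6, L=7; D->plug->D->R->A->L->D->refl->F->L'->F->R'->H->plug->C
Char 4 ('G'): step: R->7, L=7; G->plug->E->R->D->L->E->refl->A->L'->C->R'->B->plug->B
Char 5 ('E'): step: R->0, L->0 (L advanced); E->plug->G->R->H->L->C->refl->G->L'->D->R'->F->plug->F
Char 6 ('F'): step: R->1, L=0; F->plug->F->R->G->L->A->refl->E->L'->E->R'->D->plug->D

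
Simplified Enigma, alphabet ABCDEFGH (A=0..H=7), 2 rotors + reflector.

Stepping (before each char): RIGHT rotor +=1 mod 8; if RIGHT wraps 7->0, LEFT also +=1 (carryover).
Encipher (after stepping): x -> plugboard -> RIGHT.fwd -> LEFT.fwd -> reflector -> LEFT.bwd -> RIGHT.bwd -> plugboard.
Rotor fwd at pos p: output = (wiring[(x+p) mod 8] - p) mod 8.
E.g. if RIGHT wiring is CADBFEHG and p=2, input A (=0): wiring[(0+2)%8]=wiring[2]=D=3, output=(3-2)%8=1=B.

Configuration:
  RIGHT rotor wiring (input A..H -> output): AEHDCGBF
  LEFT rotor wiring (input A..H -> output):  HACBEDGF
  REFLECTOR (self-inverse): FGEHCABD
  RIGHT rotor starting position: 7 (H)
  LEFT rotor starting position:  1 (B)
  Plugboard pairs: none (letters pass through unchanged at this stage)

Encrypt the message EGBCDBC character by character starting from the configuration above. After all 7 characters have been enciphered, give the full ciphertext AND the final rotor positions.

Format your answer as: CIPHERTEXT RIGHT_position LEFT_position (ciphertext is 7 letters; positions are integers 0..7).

Char 1 ('E'): step: R->0, L->2 (L advanced); E->plug->E->R->C->L->C->refl->E->L'->E->R'->B->plug->B
Char 2 ('G'): step: R->1, L=2; G->plug->G->R->E->L->E->refl->C->L'->C->R'->C->plug->C
Char 3 ('B'): step: R->2, L=2; B->plug->B->R->B->L->H->refl->D->L'->F->R'->A->plug->A
Char 4 ('C'): step: R->3, L=2; C->plug->C->R->D->L->B->refl->G->L'->H->R'->B->plug->B
Char 5 ('D'): step: R->4, L=2; D->plug->D->R->B->L->H->refl->D->L'->F->R'->C->plug->C
Char 6 ('B'): step: R->5, L=2; B->plug->B->R->E->L->E->refl->C->L'->C->R'->F->plug->F
Char 7 ('C'): step: R->6, L=2; C->plug->C->R->C->L->C->refl->E->L'->E->R'->G->plug->G
Final: ciphertext=BCABCFG, RIGHT=6, LEFT=2

Answer: BCABCFG 6 2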